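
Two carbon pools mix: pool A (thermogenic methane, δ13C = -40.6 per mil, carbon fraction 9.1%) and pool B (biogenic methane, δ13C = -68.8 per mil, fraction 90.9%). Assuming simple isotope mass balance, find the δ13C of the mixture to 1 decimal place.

-66.2 per mil

δ_mix = f_A·δ_A + f_B·δ_B
δ_mix = 0.091 × (-40.6) + 0.909 × (-68.8)
δ_mix = -3.69 + -62.54 = -66.23 per mil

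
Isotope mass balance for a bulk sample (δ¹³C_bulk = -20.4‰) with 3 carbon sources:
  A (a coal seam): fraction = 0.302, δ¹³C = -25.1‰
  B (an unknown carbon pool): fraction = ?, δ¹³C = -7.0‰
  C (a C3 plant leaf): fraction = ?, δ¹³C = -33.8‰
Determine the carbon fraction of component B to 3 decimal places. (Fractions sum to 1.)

Let f_B and f_C be the unknown fractions; fractions sum to 1 so f_B + f_C = 0.698.
Mass balance: Σ fᵢ·δᵢ = δ_bulk ⇒ f_B·(-7.0) + f_C·(-33.8) = -20.4 − (-7.580) = -12.820
Substitute f_C = 0.698 − f_B:
f_B·(-7.0 − -33.8) = -12.820 − 0.698×(-33.8) = 10.773
f_B = 10.773 / 26.8 = 0.4020

0.402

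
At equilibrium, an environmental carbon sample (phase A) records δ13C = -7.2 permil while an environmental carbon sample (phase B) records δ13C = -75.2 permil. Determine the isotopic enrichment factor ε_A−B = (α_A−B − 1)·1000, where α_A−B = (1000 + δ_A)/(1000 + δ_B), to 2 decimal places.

α_A−B = (1000 + -7.2) / (1000 + -75.2) = 992.8 / 924.8 = 1.073529
ε_A−B = (1.073529 − 1) × 1000 = 73.529 permil
(The approximation ε ≈ δ_A − δ_B would give 68.0 permil.)

73.53 permil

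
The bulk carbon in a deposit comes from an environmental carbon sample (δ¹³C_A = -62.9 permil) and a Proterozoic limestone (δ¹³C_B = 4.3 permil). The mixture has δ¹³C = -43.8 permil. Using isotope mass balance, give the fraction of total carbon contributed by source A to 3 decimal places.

δ_mix = f_A·δ_A + (1 − f_A)·δ_B  ⇒  f_A = (δ_mix − δ_B)/(δ_A − δ_B)
f_A = (-43.8 − (4.3)) / (-62.9 − (4.3))
f_A = -48.1 / -67.2 = 0.7158

0.716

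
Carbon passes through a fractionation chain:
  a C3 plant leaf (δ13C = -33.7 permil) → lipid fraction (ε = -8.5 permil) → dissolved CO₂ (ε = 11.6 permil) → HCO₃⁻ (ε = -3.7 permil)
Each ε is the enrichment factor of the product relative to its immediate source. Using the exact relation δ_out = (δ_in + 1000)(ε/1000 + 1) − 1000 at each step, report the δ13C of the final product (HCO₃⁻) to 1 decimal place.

step 1: δ = (-33.70 + 1000)·(-8.5/1000 + 1) − 1000 = -41.91 permil
step 2: δ = (-41.91 + 1000)·(11.6/1000 + 1) − 1000 = -30.80 permil
step 3: δ = (-30.80 + 1000)·(-3.7/1000 + 1) − 1000 = -34.39 permil

-34.4 permil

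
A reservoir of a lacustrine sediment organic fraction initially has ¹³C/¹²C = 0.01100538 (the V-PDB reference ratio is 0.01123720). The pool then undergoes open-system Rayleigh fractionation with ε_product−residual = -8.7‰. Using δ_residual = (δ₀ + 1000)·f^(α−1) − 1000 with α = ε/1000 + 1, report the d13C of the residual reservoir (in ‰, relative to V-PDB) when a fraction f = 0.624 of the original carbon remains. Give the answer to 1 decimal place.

δ₀ = (0.01100538/0.01123720 − 1)×1000 = (0.979370 − 1)×1000 = -20.630‰
α − 1 = ε/1000 = -0.0087
f^(α−1) = 0.624^(-0.0087) = 1.004111
δ_res = (-20.630 + 1000) × 1.004111 − 1000 = 983.397 − 1000 = -16.60‰

-16.6‰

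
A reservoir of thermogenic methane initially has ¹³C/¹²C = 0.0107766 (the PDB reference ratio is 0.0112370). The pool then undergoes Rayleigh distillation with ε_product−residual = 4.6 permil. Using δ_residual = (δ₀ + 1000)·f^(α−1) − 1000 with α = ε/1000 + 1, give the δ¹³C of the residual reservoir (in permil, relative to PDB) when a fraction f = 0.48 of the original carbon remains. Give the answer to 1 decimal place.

-44.2 permil

δ₀ = (0.0107766/0.0112370 − 1)×1000 = (0.959028 − 1)×1000 = -40.972 permil
α − 1 = ε/1000 = 0.0046
f^(α−1) = 0.48^(0.0046) = 0.996629
δ_res = (-40.972 + 1000) × 0.996629 − 1000 = 955.796 − 1000 = -44.20 permil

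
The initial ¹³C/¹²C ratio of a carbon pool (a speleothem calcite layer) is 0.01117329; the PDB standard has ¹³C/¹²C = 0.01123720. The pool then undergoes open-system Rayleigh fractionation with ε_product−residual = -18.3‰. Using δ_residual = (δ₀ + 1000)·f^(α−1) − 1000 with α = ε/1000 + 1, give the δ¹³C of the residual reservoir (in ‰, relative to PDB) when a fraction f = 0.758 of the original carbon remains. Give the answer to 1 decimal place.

-0.6‰

δ₀ = (0.01117329/0.01123720 − 1)×1000 = (0.994313 − 1)×1000 = -5.687‰
α − 1 = ε/1000 = -0.0183
f^(α−1) = 0.758^(-0.0183) = 1.005083
δ_res = (-5.687 + 1000) × 1.005083 − 1000 = 999.367 − 1000 = -0.63‰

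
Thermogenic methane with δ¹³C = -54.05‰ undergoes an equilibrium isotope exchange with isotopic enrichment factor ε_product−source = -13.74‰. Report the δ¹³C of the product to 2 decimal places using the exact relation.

-67.05‰

To first order, δ_product ≈ δ_source + ε = -67.79‰.
Exactly, δ_product = (δ_source + 1000)·(ε/1000 + 1) − 1000.
δ_product = (-54.05 + 1000) × (-13.74/1000 + 1) − 1000
δ_product = -67.047‰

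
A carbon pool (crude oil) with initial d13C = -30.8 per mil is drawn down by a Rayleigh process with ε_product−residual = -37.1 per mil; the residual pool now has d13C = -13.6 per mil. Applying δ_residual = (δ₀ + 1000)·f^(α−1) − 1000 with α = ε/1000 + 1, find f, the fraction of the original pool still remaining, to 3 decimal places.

0.622

α − 1 = ε/1000 = -0.0371
(δ_res + 1000)/(δ₀ + 1000) = (-13.6 + 1000)/(-30.8 + 1000) = 986.4/969.2 = 1.017747
f = 1.017747^(1/-0.0371) = exp(ln(1.017747)/-0.0371) = exp(0.01759/-0.0371)
f = exp(-0.4741) = 0.6224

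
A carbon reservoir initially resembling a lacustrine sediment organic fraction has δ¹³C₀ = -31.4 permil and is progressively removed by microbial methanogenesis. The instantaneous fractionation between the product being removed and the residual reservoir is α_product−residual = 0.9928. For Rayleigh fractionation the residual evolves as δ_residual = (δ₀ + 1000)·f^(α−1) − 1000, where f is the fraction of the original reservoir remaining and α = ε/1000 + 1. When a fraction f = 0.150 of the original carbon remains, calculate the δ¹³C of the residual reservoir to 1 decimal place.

Rayleigh residual: δ_res = (δ₀ + 1000)·f^(α−1) − 1000
α − 1 = -0.00720
f^(α−1) = 0.150^(-0.00720) = 1.013753
δ_res = (-31.4 + 1000) × 1.013753 − 1000 = 981.921 − 1000 = -18.08 permil

-18.1 permil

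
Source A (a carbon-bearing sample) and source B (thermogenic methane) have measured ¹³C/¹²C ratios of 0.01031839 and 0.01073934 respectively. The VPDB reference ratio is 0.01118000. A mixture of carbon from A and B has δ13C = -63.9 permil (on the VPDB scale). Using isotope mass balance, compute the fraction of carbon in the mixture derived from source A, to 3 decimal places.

0.650

δ_A = (0.01031839/0.01118000 − 1)×1000 = (0.922933 − 1)×1000 = -77.067 permil
δ_B = (0.01073934/0.01118000 − 1)×1000 = (0.960585 − 1)×1000 = -39.415 permil
f_A = (δ_mix − δ_B)/(δ_A − δ_B) = (-63.9 − (-39.415))/(-77.067 − (-39.415))
f_A = -24.485 / -37.652 = 0.6503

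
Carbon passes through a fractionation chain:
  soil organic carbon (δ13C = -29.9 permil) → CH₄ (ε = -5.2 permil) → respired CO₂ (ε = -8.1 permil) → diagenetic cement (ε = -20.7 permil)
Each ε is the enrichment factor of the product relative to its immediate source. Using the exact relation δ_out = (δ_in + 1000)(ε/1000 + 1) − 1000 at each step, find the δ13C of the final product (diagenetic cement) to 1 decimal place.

step 1: δ = (-29.90 + 1000)·(-5.2/1000 + 1) − 1000 = -34.94 permil
step 2: δ = (-34.94 + 1000)·(-8.1/1000 + 1) − 1000 = -42.76 permil
step 3: δ = (-42.76 + 1000)·(-20.7/1000 + 1) − 1000 = -62.58 permil

-62.6 permil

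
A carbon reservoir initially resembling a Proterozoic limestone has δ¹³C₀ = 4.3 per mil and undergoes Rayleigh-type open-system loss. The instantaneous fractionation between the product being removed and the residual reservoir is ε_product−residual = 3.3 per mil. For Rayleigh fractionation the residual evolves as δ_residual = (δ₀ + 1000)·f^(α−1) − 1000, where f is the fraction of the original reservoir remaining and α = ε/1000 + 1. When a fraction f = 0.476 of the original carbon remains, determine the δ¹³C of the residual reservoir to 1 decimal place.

1.8 per mil

Rayleigh residual: δ_res = (δ₀ + 1000)·f^(α−1) − 1000
α = ε/1000 + 1 = 1.00330, so α − 1 = 0.00330
f^(α−1) = 0.476^(0.00330) = 0.997553
δ_res = (4.3 + 1000) × 0.997553 − 1000 = 1001.843 − 1000 = 1.84 per mil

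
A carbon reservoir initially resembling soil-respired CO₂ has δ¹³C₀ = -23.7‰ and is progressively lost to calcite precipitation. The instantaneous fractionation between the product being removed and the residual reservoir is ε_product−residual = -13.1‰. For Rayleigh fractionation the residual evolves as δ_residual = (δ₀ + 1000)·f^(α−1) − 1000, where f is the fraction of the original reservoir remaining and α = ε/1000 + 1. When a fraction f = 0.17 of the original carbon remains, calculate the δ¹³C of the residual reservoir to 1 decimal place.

Rayleigh residual: δ_res = (δ₀ + 1000)·f^(α−1) − 1000
α = ε/1000 + 1 = 0.98690, so α − 1 = -0.01310
f^(α−1) = 0.17^(-0.01310) = 1.023484
δ_res = (-23.7 + 1000) × 1.023484 − 1000 = 999.228 − 1000 = -0.77‰

-0.8‰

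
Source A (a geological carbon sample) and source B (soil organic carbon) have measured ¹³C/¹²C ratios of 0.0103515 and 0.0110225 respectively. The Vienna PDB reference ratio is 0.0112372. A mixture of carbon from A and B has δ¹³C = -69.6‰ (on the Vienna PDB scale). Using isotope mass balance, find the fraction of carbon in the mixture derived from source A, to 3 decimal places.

δ_A = (0.0103515/0.0112372 − 1)×1000 = (0.921181 − 1)×1000 = -78.819‰
δ_B = (0.0110225/0.0112372 − 1)×1000 = (0.980894 − 1)×1000 = -19.106‰
f_A = (δ_mix − δ_B)/(δ_A − δ_B) = (-69.6 − (-19.106))/(-78.819 − (-19.106))
f_A = -50.494 / -59.712 = 0.8456

0.846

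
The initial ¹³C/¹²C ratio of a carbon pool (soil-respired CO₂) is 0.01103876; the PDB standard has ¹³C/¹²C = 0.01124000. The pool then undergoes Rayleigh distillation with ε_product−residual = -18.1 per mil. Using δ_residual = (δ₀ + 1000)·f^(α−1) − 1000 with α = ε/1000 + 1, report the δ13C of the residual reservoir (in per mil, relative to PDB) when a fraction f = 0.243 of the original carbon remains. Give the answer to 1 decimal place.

δ₀ = (0.01103876/0.01124000 − 1)×1000 = (0.982096 − 1)×1000 = -17.904 per mil
α − 1 = ε/1000 = -0.0181
f^(α−1) = 0.243^(-0.0181) = 1.025937
δ_res = (-17.904 + 1000) × 1.025937 − 1000 = 1007.568 − 1000 = 7.57 per mil

7.6 per mil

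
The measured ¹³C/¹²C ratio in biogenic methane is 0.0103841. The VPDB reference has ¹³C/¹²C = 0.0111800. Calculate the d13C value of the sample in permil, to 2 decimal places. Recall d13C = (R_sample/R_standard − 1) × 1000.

d13C = (R_sample / R_standard − 1) × 1000
R_sample / R_standard = 0.0103841 / 0.0111800 = 0.928810
d13C = (0.928810 − 1) × 1000 = -71.190 permil

-71.19 permil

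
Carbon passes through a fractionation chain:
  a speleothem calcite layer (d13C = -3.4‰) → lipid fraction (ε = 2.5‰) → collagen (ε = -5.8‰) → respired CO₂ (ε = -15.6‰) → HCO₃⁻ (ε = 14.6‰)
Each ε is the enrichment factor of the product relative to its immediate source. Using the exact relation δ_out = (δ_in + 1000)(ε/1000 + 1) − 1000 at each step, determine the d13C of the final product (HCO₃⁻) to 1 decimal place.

step 1: δ = (-3.40 + 1000)·(2.5/1000 + 1) − 1000 = -0.91‰
step 2: δ = (-0.91 + 1000)·(-5.8/1000 + 1) − 1000 = -6.70‰
step 3: δ = (-6.70 + 1000)·(-15.6/1000 + 1) − 1000 = -22.20‰
step 4: δ = (-22.20 + 1000)·(14.6/1000 + 1) − 1000 = -7.92‰

-7.9‰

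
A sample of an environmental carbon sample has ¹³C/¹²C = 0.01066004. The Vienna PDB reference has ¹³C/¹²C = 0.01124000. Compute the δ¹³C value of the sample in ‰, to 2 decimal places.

δ¹³C = (R_sample / R_standard − 1) × 1000
R_sample / R_standard = 0.01066004 / 0.01124000 = 0.948402
δ¹³C = (0.948402 − 1) × 1000 = -51.598‰

-51.60‰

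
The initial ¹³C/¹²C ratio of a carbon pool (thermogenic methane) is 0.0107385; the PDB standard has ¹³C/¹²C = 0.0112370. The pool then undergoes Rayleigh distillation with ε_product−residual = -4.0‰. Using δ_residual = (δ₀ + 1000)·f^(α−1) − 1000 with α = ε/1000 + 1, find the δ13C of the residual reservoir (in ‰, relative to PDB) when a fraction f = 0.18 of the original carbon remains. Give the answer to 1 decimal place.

-37.8‰

δ₀ = (0.0107385/0.0112370 − 1)×1000 = (0.955638 − 1)×1000 = -44.362‰
α − 1 = ε/1000 = -0.0040
f^(α−1) = 0.18^(-0.0040) = 1.006883
δ_res = (-44.362 + 1000) × 1.006883 − 1000 = 962.215 − 1000 = -37.78‰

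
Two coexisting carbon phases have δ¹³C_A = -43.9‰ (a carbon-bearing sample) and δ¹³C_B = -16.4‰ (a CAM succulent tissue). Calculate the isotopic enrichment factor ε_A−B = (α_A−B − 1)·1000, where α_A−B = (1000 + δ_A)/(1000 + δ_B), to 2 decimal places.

α_A−B = (1000 + -43.9) / (1000 + -16.4) = 956.1 / 983.6 = 0.972041
ε_A−B = (0.972041 − 1) × 1000 = -27.959‰
(The approximation ε ≈ δ_A − δ_B would give -27.5‰.)

-27.96‰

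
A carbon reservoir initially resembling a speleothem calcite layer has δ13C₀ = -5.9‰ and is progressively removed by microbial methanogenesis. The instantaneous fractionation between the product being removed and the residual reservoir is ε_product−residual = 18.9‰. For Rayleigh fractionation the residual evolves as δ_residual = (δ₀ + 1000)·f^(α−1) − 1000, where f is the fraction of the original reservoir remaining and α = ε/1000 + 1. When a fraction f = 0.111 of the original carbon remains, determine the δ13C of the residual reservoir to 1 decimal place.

Rayleigh residual: δ_res = (δ₀ + 1000)·f^(α−1) − 1000
α = ε/1000 + 1 = 1.01890, so α − 1 = 0.01890
f^(α−1) = 0.111^(0.01890) = 0.959305
δ_res = (-5.9 + 1000) × 0.959305 − 1000 = 953.645 − 1000 = -46.36‰

-46.4‰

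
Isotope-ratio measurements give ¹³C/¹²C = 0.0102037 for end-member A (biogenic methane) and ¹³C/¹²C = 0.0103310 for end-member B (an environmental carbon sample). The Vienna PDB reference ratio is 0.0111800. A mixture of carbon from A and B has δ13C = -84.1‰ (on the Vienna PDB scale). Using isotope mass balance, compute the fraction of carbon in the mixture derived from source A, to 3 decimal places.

0.717

δ_A = (0.0102037/0.0111800 − 1)×1000 = (0.912674 − 1)×1000 = -87.326‰
δ_B = (0.0103310/0.0111800 − 1)×1000 = (0.924061 − 1)×1000 = -75.939‰
f_A = (δ_mix − δ_B)/(δ_A − δ_B) = (-84.1 − (-75.939))/(-87.326 − (-75.939))
f_A = -8.161 / -11.386 = 0.7167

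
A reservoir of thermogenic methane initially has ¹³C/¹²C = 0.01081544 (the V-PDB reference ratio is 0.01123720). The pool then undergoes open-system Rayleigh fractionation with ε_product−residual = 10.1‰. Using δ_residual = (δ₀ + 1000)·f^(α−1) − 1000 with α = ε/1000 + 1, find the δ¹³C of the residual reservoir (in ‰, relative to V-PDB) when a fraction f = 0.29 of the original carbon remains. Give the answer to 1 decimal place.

-49.5‰

δ₀ = (0.01081544/0.01123720 − 1)×1000 = (0.962468 − 1)×1000 = -37.532‰
α − 1 = ε/1000 = 0.0101
f^(α−1) = 0.29^(0.0101) = 0.987575
δ_res = (-37.532 + 1000) × 0.987575 − 1000 = 950.509 − 1000 = -49.49‰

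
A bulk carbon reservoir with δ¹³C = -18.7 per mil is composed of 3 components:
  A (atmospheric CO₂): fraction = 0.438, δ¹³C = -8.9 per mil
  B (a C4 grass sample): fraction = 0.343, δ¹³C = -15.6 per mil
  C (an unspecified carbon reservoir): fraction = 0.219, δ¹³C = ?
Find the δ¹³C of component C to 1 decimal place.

Isotope mass balance: δ_bulk = Σ fᵢ·δᵢ.
-18.7 = 0.438×(-8.9) + 0.343×(-15.6) + 0.219×δ_C
0.219·δ_C = -18.7 − (-9.249) = -9.451
δ_C = -9.451 / 0.219 = -43.16 per mil

-43.2 per mil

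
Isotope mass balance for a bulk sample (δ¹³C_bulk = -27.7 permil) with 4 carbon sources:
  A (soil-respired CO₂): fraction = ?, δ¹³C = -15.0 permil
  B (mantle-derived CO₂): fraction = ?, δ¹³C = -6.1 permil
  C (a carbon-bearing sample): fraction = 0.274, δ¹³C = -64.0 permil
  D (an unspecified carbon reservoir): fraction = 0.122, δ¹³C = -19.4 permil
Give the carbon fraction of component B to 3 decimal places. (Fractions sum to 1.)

Let f_B and f_A be the unknown fractions; fractions sum to 1 so f_B + f_A = 0.604.
Mass balance: Σ fᵢ·δᵢ = δ_bulk ⇒ f_B·(-6.1) + f_A·(-15.0) = -27.7 − (-19.903) = -7.797
Substitute f_A = 0.604 − f_B:
f_B·(-6.1 − -15.0) = -7.797 − 0.604×(-15.0) = 1.263
f_B = 1.263 / 8.9 = 0.1419

0.142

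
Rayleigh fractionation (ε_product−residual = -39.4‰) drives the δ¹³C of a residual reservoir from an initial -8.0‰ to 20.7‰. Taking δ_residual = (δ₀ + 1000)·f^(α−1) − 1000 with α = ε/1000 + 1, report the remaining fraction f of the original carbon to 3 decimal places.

α − 1 = ε/1000 = -0.0394
(δ_res + 1000)/(δ₀ + 1000) = (20.7 + 1000)/(-8.0 + 1000) = 1020.7/992.0 = 1.028931
f = 1.028931^(1/-0.0394) = exp(ln(1.028931)/-0.0394) = exp(0.02852/-0.0394)
f = exp(-0.7239) = 0.4849

0.485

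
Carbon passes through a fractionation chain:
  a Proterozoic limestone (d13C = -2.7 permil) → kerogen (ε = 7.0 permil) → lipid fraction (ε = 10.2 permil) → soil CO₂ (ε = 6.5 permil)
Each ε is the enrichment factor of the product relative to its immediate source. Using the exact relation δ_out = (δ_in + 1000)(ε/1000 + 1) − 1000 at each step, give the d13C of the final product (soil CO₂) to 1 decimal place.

step 1: δ = (-2.70 + 1000)·(7.0/1000 + 1) − 1000 = 4.28 permil
step 2: δ = (4.28 + 1000)·(10.2/1000 + 1) − 1000 = 14.52 permil
step 3: δ = (14.52 + 1000)·(6.5/1000 + 1) − 1000 = 21.12 permil

21.1 permil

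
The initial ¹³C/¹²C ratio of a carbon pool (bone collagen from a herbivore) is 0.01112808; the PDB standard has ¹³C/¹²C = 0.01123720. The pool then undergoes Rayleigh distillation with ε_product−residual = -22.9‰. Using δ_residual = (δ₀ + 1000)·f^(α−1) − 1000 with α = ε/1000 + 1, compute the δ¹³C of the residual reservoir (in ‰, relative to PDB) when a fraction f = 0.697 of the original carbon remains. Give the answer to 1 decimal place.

-1.5‰

δ₀ = (0.01112808/0.01123720 − 1)×1000 = (0.990289 − 1)×1000 = -9.711‰
α − 1 = ε/1000 = -0.0229
f^(α−1) = 0.697^(-0.0229) = 1.008300
δ_res = (-9.711 + 1000) × 1.008300 − 1000 = 998.509 − 1000 = -1.49‰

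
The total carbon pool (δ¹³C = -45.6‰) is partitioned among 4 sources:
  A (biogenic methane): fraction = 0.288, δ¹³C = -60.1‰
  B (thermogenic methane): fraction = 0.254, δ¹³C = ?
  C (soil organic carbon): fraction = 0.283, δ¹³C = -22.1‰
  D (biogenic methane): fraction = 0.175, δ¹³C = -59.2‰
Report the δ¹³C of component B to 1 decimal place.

-46.0‰

Isotope mass balance: δ_bulk = Σ fᵢ·δᵢ.
-45.6 = 0.288×(-60.1) + 0.254×δ_B + 0.283×(-22.1) + 0.175×(-59.2)
0.254·δ_B = -45.6 − (-33.923) = -11.677
δ_B = -11.677 / 0.254 = -45.97‰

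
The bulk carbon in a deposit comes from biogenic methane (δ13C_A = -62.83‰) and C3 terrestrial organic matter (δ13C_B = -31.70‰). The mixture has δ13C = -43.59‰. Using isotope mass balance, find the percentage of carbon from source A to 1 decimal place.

38.2%

δ_mix = f_A·δ_A + (1 − f_A)·δ_B  ⇒  f_A = (δ_mix − δ_B)/(δ_A − δ_B)
f_A = (-43.59 − (-31.70)) / (-62.83 − (-31.70))
f_A = -11.89 / -31.13 = 0.3819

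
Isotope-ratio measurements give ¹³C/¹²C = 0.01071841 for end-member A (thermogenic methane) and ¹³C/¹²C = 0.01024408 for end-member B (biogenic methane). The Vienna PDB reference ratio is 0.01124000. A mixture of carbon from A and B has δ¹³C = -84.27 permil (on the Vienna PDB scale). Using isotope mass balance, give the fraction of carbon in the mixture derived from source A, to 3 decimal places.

0.103

δ_A = (0.01071841/0.01124000 − 1)×1000 = (0.953595 − 1)×1000 = -46.405 permil
δ_B = (0.01024408/0.01124000 − 1)×1000 = (0.911395 − 1)×1000 = -88.605 permil
f_A = (δ_mix − δ_B)/(δ_A − δ_B) = (-84.27 − (-88.605))/(-46.405 − (-88.605))
f_A = 4.335 / 42.200 = 0.1027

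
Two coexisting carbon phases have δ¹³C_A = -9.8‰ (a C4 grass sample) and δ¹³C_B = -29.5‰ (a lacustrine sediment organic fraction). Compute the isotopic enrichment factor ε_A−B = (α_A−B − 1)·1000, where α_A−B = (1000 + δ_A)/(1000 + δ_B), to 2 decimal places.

α_A−B = (1000 + -9.8) / (1000 + -29.5) = 990.2 / 970.5 = 1.020299
ε_A−B = (1.020299 − 1) × 1000 = 20.299‰
(The approximation ε ≈ δ_A − δ_B would give 19.7‰.)

20.30‰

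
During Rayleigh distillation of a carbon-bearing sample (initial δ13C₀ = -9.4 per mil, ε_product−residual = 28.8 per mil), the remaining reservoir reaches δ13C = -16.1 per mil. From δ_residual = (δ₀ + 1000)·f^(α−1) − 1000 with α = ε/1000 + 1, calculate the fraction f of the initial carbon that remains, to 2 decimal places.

α − 1 = ε/1000 = 0.0288
(δ_res + 1000)/(δ₀ + 1000) = (-16.1 + 1000)/(-9.4 + 1000) = 983.9/990.6 = 0.993236
f = 0.993236^(1/0.0288) = exp(ln(0.993236)/0.0288) = exp(-0.00679/0.0288)
f = exp(-0.2356) = 0.7901

0.79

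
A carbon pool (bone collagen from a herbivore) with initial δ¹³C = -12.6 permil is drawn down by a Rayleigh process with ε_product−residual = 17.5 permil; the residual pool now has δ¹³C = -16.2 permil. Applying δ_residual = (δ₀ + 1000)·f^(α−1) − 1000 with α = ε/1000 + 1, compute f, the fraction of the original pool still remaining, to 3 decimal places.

α − 1 = ε/1000 = 0.0175
(δ_res + 1000)/(δ₀ + 1000) = (-16.2 + 1000)/(-12.6 + 1000) = 983.8/987.4 = 0.996354
f = 0.996354^(1/0.0175) = exp(ln(0.996354)/0.0175) = exp(-0.00365/0.0175)
f = exp(-0.2087) = 0.8116

0.812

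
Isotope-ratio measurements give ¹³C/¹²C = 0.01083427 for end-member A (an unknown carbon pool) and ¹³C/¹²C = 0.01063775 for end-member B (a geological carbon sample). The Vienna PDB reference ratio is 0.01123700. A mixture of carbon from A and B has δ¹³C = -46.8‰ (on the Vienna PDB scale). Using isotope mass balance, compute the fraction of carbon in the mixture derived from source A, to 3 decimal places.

δ_A = (0.01083427/0.01123700 − 1)×1000 = (0.964160 − 1)×1000 = -35.840‰
δ_B = (0.01063775/0.01123700 − 1)×1000 = (0.946672 − 1)×1000 = -53.328‰
f_A = (δ_mix − δ_B)/(δ_A − δ_B) = (-46.8 − (-53.328))/(-35.840 − (-53.328))
f_A = 6.528 / 17.489 = 0.3733

0.373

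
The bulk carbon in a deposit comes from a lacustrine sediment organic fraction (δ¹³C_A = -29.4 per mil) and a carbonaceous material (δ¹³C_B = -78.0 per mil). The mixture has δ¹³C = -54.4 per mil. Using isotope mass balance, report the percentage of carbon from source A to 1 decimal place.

48.6%

δ_mix = f_A·δ_A + (1 − f_A)·δ_B  ⇒  f_A = (δ_mix − δ_B)/(δ_A − δ_B)
f_A = (-54.4 − (-78.0)) / (-29.4 − (-78.0))
f_A = 23.6 / 48.6 = 0.4856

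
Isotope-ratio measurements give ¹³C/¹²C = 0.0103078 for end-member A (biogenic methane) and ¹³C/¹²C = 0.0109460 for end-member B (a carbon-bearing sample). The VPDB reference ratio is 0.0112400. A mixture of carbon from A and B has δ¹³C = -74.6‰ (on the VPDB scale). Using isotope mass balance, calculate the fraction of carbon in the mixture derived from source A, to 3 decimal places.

δ_A = (0.0103078/0.0112400 − 1)×1000 = (0.917064 − 1)×1000 = -82.936‰
δ_B = (0.0109460/0.0112400 − 1)×1000 = (0.973843 − 1)×1000 = -26.157‰
f_A = (δ_mix − δ_B)/(δ_A − δ_B) = (-74.6 − (-26.157))/(-82.936 − (-26.157))
f_A = -48.443 / -56.779 = 0.8532

0.853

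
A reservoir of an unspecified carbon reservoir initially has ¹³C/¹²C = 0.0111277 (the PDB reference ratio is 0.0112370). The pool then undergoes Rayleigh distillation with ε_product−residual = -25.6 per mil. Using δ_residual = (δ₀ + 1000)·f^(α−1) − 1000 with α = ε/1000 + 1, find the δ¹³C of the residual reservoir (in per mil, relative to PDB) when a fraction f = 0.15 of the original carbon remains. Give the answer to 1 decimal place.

δ₀ = (0.0111277/0.0112370 − 1)×1000 = (0.990273 − 1)×1000 = -9.727 per mil
α − 1 = ε/1000 = -0.0256
f^(α−1) = 0.15^(-0.0256) = 1.049765
δ_res = (-9.727 + 1000) × 1.049765 − 1000 = 1039.554 − 1000 = 39.55 per mil

39.6 per mil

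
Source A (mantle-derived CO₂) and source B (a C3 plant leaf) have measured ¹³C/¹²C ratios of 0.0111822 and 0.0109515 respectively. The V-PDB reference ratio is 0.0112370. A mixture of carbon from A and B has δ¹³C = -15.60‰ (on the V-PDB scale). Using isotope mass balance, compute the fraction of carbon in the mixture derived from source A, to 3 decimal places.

δ_A = (0.0111822/0.0112370 − 1)×1000 = (0.995123 − 1)×1000 = -4.877‰
δ_B = (0.0109515/0.0112370 − 1)×1000 = (0.974593 − 1)×1000 = -25.407‰
f_A = (δ_mix − δ_B)/(δ_A − δ_B) = (-15.60 − (-25.407))/(-4.877 − (-25.407))
f_A = 9.807 / 20.530 = 0.4777

0.478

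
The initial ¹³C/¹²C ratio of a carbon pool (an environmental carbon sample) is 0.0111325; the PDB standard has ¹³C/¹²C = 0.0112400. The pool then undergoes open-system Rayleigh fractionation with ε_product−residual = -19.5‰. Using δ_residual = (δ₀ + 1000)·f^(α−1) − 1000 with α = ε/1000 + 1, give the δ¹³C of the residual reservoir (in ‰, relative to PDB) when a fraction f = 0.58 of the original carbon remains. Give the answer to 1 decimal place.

1.0‰

δ₀ = (0.0111325/0.0112400 − 1)×1000 = (0.990436 − 1)×1000 = -9.564‰
α − 1 = ε/1000 = -0.0195
f^(α−1) = 0.58^(-0.0195) = 1.010679
δ_res = (-9.564 + 1000) × 1.010679 − 1000 = 1001.013 − 1000 = 1.01‰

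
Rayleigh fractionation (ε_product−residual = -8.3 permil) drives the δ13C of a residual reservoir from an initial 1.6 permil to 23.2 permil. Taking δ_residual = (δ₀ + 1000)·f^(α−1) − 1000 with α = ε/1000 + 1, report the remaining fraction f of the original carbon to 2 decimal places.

α − 1 = ε/1000 = -0.0083
(δ_res + 1000)/(δ₀ + 1000) = (23.2 + 1000)/(1.6 + 1000) = 1023.2/1001.6 = 1.021565
f = 1.021565^(1/-0.0083) = exp(ln(1.021565)/-0.0083) = exp(0.02134/-0.0083)
f = exp(-2.5706) = 0.0765

0.08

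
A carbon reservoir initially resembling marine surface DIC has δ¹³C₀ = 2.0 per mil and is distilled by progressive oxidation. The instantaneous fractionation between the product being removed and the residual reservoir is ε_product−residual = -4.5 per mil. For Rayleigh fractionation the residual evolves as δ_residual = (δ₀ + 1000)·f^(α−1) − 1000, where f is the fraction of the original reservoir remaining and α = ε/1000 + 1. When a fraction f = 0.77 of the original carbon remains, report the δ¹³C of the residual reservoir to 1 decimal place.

Rayleigh residual: δ_res = (δ₀ + 1000)·f^(α−1) − 1000
α = ε/1000 + 1 = 0.99550, so α − 1 = -0.00450
f^(α−1) = 0.77^(-0.00450) = 1.001177
δ_res = (2.0 + 1000) × 1.001177 − 1000 = 1003.179 − 1000 = 3.18 per mil

3.2 per mil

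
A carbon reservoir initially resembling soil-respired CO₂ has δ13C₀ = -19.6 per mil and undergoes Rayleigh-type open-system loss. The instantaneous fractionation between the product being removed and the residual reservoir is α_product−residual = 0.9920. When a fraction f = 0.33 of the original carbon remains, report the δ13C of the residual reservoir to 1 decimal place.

-10.9 per mil

Rayleigh residual: δ_res = (δ₀ + 1000)·f^(α−1) − 1000
α − 1 = -0.00800
f^(α−1) = 0.33^(-0.00800) = 1.008909
δ_res = (-19.6 + 1000) × 1.008909 − 1000 = 989.134 − 1000 = -10.87 per mil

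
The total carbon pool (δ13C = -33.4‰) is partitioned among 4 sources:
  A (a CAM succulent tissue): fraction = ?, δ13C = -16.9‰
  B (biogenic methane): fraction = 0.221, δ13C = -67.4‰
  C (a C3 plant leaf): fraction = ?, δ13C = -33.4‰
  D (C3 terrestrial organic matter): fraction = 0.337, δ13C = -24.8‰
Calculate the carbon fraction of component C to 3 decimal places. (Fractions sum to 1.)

Let f_C and f_A be the unknown fractions; fractions sum to 1 so f_C + f_A = 0.442.
Mass balance: Σ fᵢ·δᵢ = δ_bulk ⇒ f_C·(-33.4) + f_A·(-16.9) = -33.4 − (-23.253) = -10.147
Substitute f_A = 0.442 − f_C:
f_C·(-33.4 − -16.9) = -10.147 − 0.442×(-16.9) = -2.677
f_C = -2.677 / -16.5 = 0.1623

0.162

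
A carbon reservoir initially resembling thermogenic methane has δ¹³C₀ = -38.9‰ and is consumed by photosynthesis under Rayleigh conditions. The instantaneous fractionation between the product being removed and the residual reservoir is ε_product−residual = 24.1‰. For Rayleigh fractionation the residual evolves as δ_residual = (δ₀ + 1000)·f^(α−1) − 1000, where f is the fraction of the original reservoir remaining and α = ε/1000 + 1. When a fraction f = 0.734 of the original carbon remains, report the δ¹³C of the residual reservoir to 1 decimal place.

Rayleigh residual: δ_res = (δ₀ + 1000)·f^(α−1) − 1000
α = ε/1000 + 1 = 1.02410, so α − 1 = 0.02410
f^(α−1) = 0.734^(0.02410) = 0.992575
δ_res = (-38.9 + 1000) × 0.992575 − 1000 = 953.964 − 1000 = -46.04‰

-46.0‰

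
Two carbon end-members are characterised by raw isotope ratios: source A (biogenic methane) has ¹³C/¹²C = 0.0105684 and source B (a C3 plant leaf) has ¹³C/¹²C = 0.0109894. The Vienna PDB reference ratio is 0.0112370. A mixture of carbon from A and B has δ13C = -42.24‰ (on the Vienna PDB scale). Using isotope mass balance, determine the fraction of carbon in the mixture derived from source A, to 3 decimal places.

δ_A = (0.0105684/0.0112370 − 1)×1000 = (0.940500 − 1)×1000 = -59.500‰
δ_B = (0.0109894/0.0112370 − 1)×1000 = (0.977966 − 1)×1000 = -22.034‰
f_A = (δ_mix − δ_B)/(δ_A − δ_B) = (-42.24 − (-22.034))/(-59.500 − (-22.034))
f_A = -20.206 / -37.466 = 0.5393

0.539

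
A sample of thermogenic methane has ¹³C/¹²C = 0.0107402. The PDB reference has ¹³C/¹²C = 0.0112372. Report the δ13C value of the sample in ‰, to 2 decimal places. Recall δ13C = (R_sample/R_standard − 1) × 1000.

-44.23‰

δ13C = (R_sample / R_standard − 1) × 1000
R_sample / R_standard = 0.0107402 / 0.0112372 = 0.955772
δ13C = (0.955772 − 1) × 1000 = -44.228‰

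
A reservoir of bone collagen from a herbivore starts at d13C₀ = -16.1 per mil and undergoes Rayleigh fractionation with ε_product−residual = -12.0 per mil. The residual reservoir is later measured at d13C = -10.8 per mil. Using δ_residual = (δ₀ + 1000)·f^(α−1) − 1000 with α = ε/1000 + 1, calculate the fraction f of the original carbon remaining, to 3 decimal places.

α − 1 = ε/1000 = -0.0120
(δ_res + 1000)/(δ₀ + 1000) = (-10.8 + 1000)/(-16.1 + 1000) = 989.2/983.9 = 1.005387
f = 1.005387^(1/-0.0120) = exp(ln(1.005387)/-0.0120) = exp(0.00537/-0.0120)
f = exp(-0.4477) = 0.6391

0.639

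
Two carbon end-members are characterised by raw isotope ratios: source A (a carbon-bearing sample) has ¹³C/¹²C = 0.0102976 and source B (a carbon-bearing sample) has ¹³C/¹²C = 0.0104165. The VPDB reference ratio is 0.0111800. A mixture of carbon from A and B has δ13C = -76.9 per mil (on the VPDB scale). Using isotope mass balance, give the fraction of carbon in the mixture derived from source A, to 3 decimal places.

δ_A = (0.0102976/0.0111800 − 1)×1000 = (0.921073 − 1)×1000 = -78.927 per mil
δ_B = (0.0104165/0.0111800 − 1)×1000 = (0.931708 − 1)×1000 = -68.292 per mil
f_A = (δ_mix − δ_B)/(δ_A − δ_B) = (-76.9 − (-68.292))/(-78.927 − (-68.292))
f_A = -8.608 / -10.635 = 0.8094

0.809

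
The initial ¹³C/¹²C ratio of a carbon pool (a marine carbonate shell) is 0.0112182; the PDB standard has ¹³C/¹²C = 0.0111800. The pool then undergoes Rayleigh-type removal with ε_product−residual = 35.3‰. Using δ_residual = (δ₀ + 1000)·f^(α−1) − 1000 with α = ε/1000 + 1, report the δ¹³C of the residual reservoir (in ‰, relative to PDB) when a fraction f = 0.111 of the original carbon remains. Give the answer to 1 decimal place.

δ₀ = (0.0112182/0.0111800 − 1)×1000 = (1.003417 − 1)×1000 = 3.417‰
α − 1 = ε/1000 = 0.0353
f^(α−1) = 0.111^(0.0353) = 0.925337
δ_res = (3.417 + 1000) × 0.925337 − 1000 = 928.499 − 1000 = -71.50‰

-71.5‰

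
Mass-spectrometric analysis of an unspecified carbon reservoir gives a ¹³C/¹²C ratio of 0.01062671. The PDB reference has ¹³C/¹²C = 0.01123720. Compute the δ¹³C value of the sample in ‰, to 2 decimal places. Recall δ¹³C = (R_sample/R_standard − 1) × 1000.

-54.33‰

δ¹³C = (R_sample / R_standard − 1) × 1000
R_sample / R_standard = 0.01062671 / 0.01123720 = 0.945672
δ¹³C = (0.945672 − 1) × 1000 = -54.328‰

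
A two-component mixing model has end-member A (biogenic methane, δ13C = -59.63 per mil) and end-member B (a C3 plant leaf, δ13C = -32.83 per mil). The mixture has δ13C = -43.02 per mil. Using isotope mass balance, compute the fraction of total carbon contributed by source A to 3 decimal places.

δ_mix = f_A·δ_A + (1 − f_A)·δ_B  ⇒  f_A = (δ_mix − δ_B)/(δ_A − δ_B)
f_A = (-43.02 − (-32.83)) / (-59.63 − (-32.83))
f_A = -10.19 / -26.80 = 0.3802

0.380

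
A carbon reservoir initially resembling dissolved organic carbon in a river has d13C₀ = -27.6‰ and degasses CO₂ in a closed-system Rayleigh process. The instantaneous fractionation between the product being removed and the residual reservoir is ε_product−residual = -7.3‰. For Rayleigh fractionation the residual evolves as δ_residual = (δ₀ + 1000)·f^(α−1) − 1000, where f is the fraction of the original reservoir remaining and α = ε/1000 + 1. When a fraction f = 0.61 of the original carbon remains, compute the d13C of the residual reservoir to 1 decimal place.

-24.1‰

Rayleigh residual: δ_res = (δ₀ + 1000)·f^(α−1) − 1000
α = ε/1000 + 1 = 0.99270, so α − 1 = -0.00730
f^(α−1) = 0.61^(-0.00730) = 1.003615
δ_res = (-27.6 + 1000) × 1.003615 − 1000 = 975.915 − 1000 = -24.08‰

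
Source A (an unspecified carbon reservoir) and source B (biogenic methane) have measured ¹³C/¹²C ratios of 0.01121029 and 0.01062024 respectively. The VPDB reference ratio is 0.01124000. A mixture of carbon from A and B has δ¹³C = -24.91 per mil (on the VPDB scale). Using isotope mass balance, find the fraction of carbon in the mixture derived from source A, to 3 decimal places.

δ_A = (0.01121029/0.01124000 − 1)×1000 = (0.997357 − 1)×1000 = -2.643 per mil
δ_B = (0.01062024/0.01124000 − 1)×1000 = (0.944861 − 1)×1000 = -55.139 per mil
f_A = (δ_mix − δ_B)/(δ_A − δ_B) = (-24.91 − (-55.139))/(-2.643 − (-55.139))
f_A = 30.229 / 52.496 = 0.5758

0.576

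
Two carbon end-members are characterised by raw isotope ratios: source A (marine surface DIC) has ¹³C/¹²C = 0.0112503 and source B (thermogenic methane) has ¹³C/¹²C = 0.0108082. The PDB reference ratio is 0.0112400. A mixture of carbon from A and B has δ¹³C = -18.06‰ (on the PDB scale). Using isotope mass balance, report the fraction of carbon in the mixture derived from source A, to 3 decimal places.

δ_A = (0.0112503/0.0112400 − 1)×1000 = (1.000916 − 1)×1000 = 0.916‰
δ_B = (0.0108082/0.0112400 − 1)×1000 = (0.961584 − 1)×1000 = -38.416‰
f_A = (δ_mix − δ_B)/(δ_A − δ_B) = (-18.06 − (-38.416))/(0.916 − (-38.416))
f_A = 20.356 / 39.333 = 0.5175

0.518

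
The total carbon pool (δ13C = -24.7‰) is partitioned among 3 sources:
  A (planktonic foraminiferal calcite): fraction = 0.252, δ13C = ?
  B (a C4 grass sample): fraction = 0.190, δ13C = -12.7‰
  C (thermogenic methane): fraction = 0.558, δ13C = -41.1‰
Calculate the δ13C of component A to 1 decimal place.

Isotope mass balance: δ_bulk = Σ fᵢ·δᵢ.
-24.7 = 0.252×δ_A + 0.190×(-12.7) + 0.558×(-41.1)
0.252·δ_A = -24.7 − (-25.347) = 0.647
δ_A = 0.647 / 0.252 = 2.57‰

2.6‰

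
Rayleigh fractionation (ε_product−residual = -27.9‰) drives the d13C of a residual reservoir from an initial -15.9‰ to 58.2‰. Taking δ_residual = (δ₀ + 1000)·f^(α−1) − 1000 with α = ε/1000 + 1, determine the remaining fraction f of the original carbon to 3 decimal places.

α − 1 = ε/1000 = -0.0279
(δ_res + 1000)/(δ₀ + 1000) = (58.2 + 1000)/(-15.9 + 1000) = 1058.2/984.1 = 1.075297
f = 1.075297^(1/-0.0279) = exp(ln(1.075297)/-0.0279) = exp(0.07260/-0.0279)
f = exp(-2.6020) = 0.0741

0.074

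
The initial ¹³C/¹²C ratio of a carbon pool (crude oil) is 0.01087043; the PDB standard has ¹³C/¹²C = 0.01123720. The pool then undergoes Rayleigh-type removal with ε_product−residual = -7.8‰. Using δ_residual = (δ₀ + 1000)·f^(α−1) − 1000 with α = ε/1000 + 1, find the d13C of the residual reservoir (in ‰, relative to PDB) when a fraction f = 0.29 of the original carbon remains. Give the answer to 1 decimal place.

δ₀ = (0.01087043/0.01123720 − 1)×1000 = (0.967361 − 1)×1000 = -32.639‰
α − 1 = ε/1000 = -0.0078
f^(α−1) = 0.29^(-0.0078) = 1.009702
δ_res = (-32.639 + 1000) × 1.009702 − 1000 = 976.747 − 1000 = -23.25‰

-23.3‰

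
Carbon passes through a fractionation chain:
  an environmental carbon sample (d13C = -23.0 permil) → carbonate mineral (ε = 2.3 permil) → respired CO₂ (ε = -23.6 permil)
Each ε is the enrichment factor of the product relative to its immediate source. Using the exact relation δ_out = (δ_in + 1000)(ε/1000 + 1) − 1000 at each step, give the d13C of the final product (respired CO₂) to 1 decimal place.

-43.9 permil

step 1: δ = (-23.00 + 1000)·(2.3/1000 + 1) − 1000 = -20.75 permil
step 2: δ = (-20.75 + 1000)·(-23.6/1000 + 1) − 1000 = -43.86 permil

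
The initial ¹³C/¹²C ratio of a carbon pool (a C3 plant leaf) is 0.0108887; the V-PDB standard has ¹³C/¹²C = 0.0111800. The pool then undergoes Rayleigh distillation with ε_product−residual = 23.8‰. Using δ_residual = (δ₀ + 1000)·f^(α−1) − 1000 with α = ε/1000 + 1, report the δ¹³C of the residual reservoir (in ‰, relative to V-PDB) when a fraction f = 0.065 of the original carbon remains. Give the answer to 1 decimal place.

δ₀ = (0.0108887/0.0111800 − 1)×1000 = (0.973945 − 1)×1000 = -26.055‰
α − 1 = ε/1000 = 0.0238
f^(α−1) = 0.065^(0.0238) = 0.937017
δ_res = (-26.055 + 1000) × 0.937017 − 1000 = 912.602 − 1000 = -87.40‰

-87.4‰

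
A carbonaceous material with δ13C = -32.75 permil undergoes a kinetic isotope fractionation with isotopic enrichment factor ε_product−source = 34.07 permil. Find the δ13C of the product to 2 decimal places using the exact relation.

0.20 permil

To first order, δ_product ≈ δ_source + ε = 1.32 permil.
Exactly, δ_product = (δ_source + 1000)·(ε/1000 + 1) − 1000.
δ_product = (-32.75 + 1000) × (34.07/1000 + 1) − 1000
δ_product = 0.204 permil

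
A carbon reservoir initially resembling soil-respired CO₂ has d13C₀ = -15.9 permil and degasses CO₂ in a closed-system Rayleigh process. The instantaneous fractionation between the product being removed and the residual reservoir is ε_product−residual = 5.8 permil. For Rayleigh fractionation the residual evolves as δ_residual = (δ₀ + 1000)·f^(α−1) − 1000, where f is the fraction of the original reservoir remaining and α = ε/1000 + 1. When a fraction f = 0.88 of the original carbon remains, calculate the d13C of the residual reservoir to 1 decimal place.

Rayleigh residual: δ_res = (δ₀ + 1000)·f^(α−1) − 1000
α = ε/1000 + 1 = 1.00580, so α − 1 = 0.00580
f^(α−1) = 0.88^(0.00580) = 0.999259
δ_res = (-15.9 + 1000) × 0.999259 − 1000 = 983.371 − 1000 = -16.63 permil

-16.6 permil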